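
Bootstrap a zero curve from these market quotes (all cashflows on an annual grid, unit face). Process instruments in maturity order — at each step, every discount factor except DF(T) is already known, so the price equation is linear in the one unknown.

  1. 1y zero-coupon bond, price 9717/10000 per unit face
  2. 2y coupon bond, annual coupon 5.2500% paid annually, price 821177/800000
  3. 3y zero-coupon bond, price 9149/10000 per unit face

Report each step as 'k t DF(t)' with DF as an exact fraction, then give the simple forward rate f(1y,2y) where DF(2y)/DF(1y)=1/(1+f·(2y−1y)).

1 1 9717/10000
2 2 2317/2500
3 3 9149/10000
f(1y,2y) = ((9717/10000)/(2317/2500) − 1)/(1) = 449/9268 ≈ 4.8446%

step 1 [1y] zero: DF = P = 9717/10000 ≈ 0.971700
step 2 [2y] bond c/1=21/400: DF=(821177/800000 − 21/400·(0.971700))/(1+21/400) = 2317/2500 ≈ 0.926800
step 3 [3y] zero: DF = P = 9149/10000 ≈ 0.914900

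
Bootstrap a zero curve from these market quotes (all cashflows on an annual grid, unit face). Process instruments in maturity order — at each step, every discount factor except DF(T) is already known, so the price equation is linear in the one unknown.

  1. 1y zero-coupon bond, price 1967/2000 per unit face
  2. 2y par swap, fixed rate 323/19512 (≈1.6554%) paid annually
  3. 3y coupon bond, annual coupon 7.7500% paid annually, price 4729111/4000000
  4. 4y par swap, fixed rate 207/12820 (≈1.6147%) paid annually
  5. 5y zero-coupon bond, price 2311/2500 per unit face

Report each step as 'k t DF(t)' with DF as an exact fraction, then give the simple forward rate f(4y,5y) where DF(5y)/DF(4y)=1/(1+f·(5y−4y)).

step 1 [1y] zero: DF = P = 1967/2000 ≈ 0.983500
step 2 [2y] swap r/1=323/19512: DF=(1 − 323/19512·(0.983500))/(1+323/19512) = 9677/10000 ≈ 0.967700
step 3 [3y] bond c/1=31/400: DF=(4729111/4000000 − 31/400·(0.983500+0.967700))/(1+31/400) = 9569/10000 ≈ 0.956900
step 4 [4y] swap r/1=207/12820: DF=(1 − 207/12820·(0.983500+0.967700+0.956900))/(1+207/12820) = 9379/10000 ≈ 0.937900
step 5 [5y] zero: DF = P = 2311/2500 ≈ 0.924400

1 1 1967/2000
2 2 9677/10000
3 3 9569/10000
4 4 9379/10000
5 5 2311/2500
f(4y,5y) = ((9379/10000)/(2311/2500) − 1)/(1) = 135/9244 ≈ 1.4604%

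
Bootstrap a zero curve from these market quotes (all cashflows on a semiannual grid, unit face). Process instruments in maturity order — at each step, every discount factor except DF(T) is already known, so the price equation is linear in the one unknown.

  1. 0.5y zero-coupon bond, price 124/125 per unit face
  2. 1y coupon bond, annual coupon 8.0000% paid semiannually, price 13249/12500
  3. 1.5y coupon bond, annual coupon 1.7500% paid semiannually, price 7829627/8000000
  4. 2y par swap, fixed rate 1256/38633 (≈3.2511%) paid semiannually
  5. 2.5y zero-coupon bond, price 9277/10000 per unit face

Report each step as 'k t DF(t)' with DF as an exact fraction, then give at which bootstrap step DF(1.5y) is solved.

step 1 [0.5y] zero: DF = P = 124/125 ≈ 0.992000
step 2 [1y] bond c/2=1/25: DF=(13249/12500 − 1/25·(0.992000))/(1+1/25) = 981/1000 ≈ 0.981000
step 3 [1.5y] bond c/2=7/800: DF=(7829627/8000000 − 7/800·(0.992000+0.981000))/(1+7/800) = 9531/10000 ≈ 0.953100
step 4 [2y] swap r/2=628/38633: DF=(1 − 628/38633·(0.992000+0.981000+0.953100))/(1+628/38633) = 2343/2500 ≈ 0.937200
step 5 [2.5y] zero: DF = P = 9277/10000 ≈ 0.927700

1 1/2 124/125
2 1 981/1000
3 3/2 9531/10000
4 2 2343/2500
5 5/2 9277/10000
DF(1.5y) is solved at step 3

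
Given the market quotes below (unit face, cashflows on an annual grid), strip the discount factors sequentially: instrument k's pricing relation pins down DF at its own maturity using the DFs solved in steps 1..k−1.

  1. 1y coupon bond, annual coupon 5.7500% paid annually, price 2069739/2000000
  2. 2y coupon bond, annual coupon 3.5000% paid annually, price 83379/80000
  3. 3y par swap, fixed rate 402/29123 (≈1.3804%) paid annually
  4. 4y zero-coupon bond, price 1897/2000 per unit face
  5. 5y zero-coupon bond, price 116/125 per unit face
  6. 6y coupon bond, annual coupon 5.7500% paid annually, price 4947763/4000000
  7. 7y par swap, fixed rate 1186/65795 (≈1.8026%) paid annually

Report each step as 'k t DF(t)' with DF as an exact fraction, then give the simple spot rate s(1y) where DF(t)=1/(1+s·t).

1 1 4893/5000
2 2 9739/10000
3 3 4799/5000
4 4 1897/2000
5 5 116/125
6 6 9093/10000
7 7 4407/5000
s(1y) = (1/(4893/5000) − 1)/(1) = 107/4893 ≈ 2.1868%

step 1 [1y] bond c/1=23/400: DF=(2069739/2000000 − 23/400·(0))/(1+23/400) = 4893/5000 ≈ 0.978600
step 2 [2y] bond c/1=7/200: DF=(83379/80000 − 7/200·(0.978600))/(1+7/200) = 9739/10000 ≈ 0.973900
step 3 [3y] swap r/1=402/29123: DF=(1 − 402/29123·(0.978600+0.973900))/(1+402/29123) = 4799/5000 ≈ 0.959800
step 4 [4y] zero: DF = P = 1897/2000 ≈ 0.948500
step 5 [5y] zero: DF = P = 116/125 ≈ 0.928000
step 6 [6y] bond c/1=23/400: DF=(4947763/4000000 − 23/400·(0.978600+0.973900+0.959800+0.948500+0.928000))/(1+23/400) = 9093/10000 ≈ 0.909300
step 7 [7y] swap r/1=1186/65795: DF=(1 − 1186/65795·(0.978600+0.973900+0.959800+0.948500+0.928000+0.909300))/(1+1186/65795) = 4407/5000 ≈ 0.881400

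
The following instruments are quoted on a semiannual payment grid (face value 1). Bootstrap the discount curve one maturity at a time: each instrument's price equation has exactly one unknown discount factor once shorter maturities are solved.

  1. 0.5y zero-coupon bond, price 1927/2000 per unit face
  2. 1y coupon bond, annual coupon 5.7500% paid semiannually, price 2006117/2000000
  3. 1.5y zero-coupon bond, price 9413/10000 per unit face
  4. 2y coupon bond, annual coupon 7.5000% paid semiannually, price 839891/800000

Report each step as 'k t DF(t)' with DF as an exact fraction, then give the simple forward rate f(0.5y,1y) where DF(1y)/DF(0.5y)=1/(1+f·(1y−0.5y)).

step 1 [0.5y] zero: DF = P = 1927/2000 ≈ 0.963500
step 2 [1y] bond c/2=23/800: DF=(2006117/2000000 − 23/800·(0.963500))/(1+23/800) = 9481/10000 ≈ 0.948100
step 3 [1.5y] zero: DF = P = 9413/10000 ≈ 0.941300
step 4 [2y] bond c/2=3/80: DF=(839891/800000 − 3/80·(0.963500+0.948100+0.941300))/(1+3/80) = 568/625 ≈ 0.908800

1 1/2 1927/2000
2 1 9481/10000
3 3/2 9413/10000
4 2 568/625
f(0.5y,1y) = ((1927/2000)/(9481/10000) − 1)/(1/2) = 308/9481 ≈ 3.2486%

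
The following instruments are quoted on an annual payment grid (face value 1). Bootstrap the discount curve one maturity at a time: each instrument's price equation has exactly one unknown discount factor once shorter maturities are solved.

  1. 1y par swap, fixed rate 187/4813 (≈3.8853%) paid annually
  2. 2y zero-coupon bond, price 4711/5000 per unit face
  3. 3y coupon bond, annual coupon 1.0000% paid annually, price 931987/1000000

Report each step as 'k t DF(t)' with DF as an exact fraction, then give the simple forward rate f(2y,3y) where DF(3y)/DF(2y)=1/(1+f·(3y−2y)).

1 1 4813/5000
2 2 4711/5000
3 3 9039/10000
f(2y,3y) = ((4711/5000)/(9039/10000) − 1)/(1) = 383/9039 ≈ 4.2372%

step 1 [1y] swap r/1=187/4813: DF=(1 − 187/4813·(0))/(1+187/4813) = 4813/5000 ≈ 0.962600
step 2 [2y] zero: DF = P = 4711/5000 ≈ 0.942200
step 3 [3y] bond c/1=1/100: DF=(931987/1000000 − 1/100·(0.962600+0.942200))/(1+1/100) = 9039/10000 ≈ 0.903900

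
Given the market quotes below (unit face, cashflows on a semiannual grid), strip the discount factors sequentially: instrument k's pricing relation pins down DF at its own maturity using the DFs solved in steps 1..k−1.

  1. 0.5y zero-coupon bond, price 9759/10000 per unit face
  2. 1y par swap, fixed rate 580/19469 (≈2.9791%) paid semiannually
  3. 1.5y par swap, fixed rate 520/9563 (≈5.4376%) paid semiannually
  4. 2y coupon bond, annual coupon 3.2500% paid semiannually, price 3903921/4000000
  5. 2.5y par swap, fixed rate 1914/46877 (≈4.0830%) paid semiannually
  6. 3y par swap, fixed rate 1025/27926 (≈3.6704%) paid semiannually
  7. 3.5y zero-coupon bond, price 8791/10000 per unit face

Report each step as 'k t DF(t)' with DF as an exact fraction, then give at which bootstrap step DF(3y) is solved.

step 1 [0.5y] zero: DF = P = 9759/10000 ≈ 0.975900
step 2 [1y] swap r/2=290/19469: DF=(1 − 290/19469·(0.975900))/(1+290/19469) = 971/1000 ≈ 0.971000
step 3 [1.5y] swap r/2=260/9563: DF=(1 − 260/9563·(0.975900+0.971000))/(1+260/9563) = 461/500 ≈ 0.922000
step 4 [2y] bond c/2=13/800: DF=(3903921/4000000 − 13/800·(0.975900+0.971000+0.922000))/(1+13/800) = 1829/2000 ≈ 0.914500
step 5 [2.5y] swap r/2=957/46877: DF=(1 − 957/46877·(0.975900+0.971000+0.922000+0.914500))/(1+957/46877) = 9043/10000 ≈ 0.904300
step 6 [3y] swap r/2=1025/55852: DF=(1 − 1025/55852·(0.975900+0.971000+0.922000+0.914500+0.904300))/(1+1025/55852) = 359/400 ≈ 0.897500
step 7 [3.5y] zero: DF = P = 8791/10000 ≈ 0.879100

1 1/2 9759/10000
2 1 971/1000
3 3/2 461/500
4 2 1829/2000
5 5/2 9043/10000
6 3 359/400
7 7/2 8791/10000
DF(3y) is solved at step 6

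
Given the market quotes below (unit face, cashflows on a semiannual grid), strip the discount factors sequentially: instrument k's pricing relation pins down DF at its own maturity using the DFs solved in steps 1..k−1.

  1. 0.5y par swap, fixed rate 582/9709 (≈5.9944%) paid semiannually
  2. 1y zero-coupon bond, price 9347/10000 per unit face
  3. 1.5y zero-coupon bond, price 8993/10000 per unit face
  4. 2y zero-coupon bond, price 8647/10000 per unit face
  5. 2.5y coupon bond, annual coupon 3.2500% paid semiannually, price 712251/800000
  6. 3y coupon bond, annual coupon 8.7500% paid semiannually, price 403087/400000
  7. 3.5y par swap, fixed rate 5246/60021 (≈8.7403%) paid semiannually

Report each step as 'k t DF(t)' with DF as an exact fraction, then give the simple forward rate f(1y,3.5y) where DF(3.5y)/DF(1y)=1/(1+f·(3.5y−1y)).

1 1/2 9709/10000
2 1 9347/10000
3 3/2 8993/10000
4 2 8647/10000
5 5/2 4087/5000
6 3 3887/5000
7 7/2 7377/10000
f(1y,3.5y) = ((9347/10000)/(7377/10000) − 1)/(5/2) = 788/7377 ≈ 10.6818%

step 1 [0.5y] swap r/2=291/9709: DF=(1 − 291/9709·(0))/(1+291/9709) = 9709/10000 ≈ 0.970900
step 2 [1y] zero: DF = P = 9347/10000 ≈ 0.934700
step 3 [1.5y] zero: DF = P = 8993/10000 ≈ 0.899300
step 4 [2y] zero: DF = P = 8647/10000 ≈ 0.864700
step 5 [2.5y] bond c/2=13/800: DF=(712251/800000 − 13/800·(0.970900+0.934700+0.899300+0.864700))/(1+13/800) = 4087/5000 ≈ 0.817400
step 6 [3y] bond c/2=7/160: DF=(403087/400000 − 7/160·(0.970900+0.934700+0.899300+0.864700+0.817400))/(1+7/160) = 3887/5000 ≈ 0.777400
step 7 [3.5y] swap r/2=2623/60021: DF=(1 − 2623/60021·(0.970900+0.934700+0.899300+0.864700+0.817400+0.777400))/(1+2623/60021) = 7377/10000 ≈ 0.737700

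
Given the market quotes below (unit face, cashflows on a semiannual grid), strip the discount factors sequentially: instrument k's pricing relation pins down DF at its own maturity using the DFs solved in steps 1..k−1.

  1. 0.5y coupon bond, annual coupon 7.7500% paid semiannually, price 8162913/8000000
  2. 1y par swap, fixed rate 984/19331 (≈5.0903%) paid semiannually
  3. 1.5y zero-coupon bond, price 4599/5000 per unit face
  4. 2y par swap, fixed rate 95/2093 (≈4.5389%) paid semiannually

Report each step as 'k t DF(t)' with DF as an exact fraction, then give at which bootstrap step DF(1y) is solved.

1 1/2 9823/10000
2 1 2377/2500
3 3/2 4599/5000
4 2 1829/2000
DF(1y) is solved at step 2

step 1 [0.5y] bond c/2=31/800: DF=(8162913/8000000 − 31/800·(0))/(1+31/800) = 9823/10000 ≈ 0.982300
step 2 [1y] swap r/2=492/19331: DF=(1 − 492/19331·(0.982300))/(1+492/19331) = 2377/2500 ≈ 0.950800
step 3 [1.5y] zero: DF = P = 4599/5000 ≈ 0.919800
step 4 [2y] swap r/2=95/4186: DF=(1 − 95/4186·(0.982300+0.950800+0.919800))/(1+95/4186) = 1829/2000 ≈ 0.914500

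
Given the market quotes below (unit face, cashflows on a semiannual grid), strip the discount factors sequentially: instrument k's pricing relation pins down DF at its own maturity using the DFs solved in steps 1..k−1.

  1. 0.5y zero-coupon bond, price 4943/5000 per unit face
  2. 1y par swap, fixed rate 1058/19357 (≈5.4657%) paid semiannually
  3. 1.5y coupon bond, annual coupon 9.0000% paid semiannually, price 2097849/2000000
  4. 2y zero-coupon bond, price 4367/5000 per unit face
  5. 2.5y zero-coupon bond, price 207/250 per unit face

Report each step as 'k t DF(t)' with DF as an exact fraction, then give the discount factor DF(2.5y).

step 1 [0.5y] zero: DF = P = 4943/5000 ≈ 0.988600
step 2 [1y] swap r/2=529/19357: DF=(1 − 529/19357·(0.988600))/(1+529/19357) = 9471/10000 ≈ 0.947100
step 3 [1.5y] bond c/2=9/200: DF=(2097849/2000000 − 9/200·(0.988600+0.947100))/(1+9/200) = 2301/2500 ≈ 0.920400
step 4 [2y] zero: DF = P = 4367/5000 ≈ 0.873400
step 5 [2.5y] zero: DF = P = 207/250 ≈ 0.828000

1 1/2 4943/5000
2 1 9471/10000
3 3/2 2301/2500
4 2 4367/5000
5 5/2 207/250
DF(2.5y) = 207/250 ≈ 0.828000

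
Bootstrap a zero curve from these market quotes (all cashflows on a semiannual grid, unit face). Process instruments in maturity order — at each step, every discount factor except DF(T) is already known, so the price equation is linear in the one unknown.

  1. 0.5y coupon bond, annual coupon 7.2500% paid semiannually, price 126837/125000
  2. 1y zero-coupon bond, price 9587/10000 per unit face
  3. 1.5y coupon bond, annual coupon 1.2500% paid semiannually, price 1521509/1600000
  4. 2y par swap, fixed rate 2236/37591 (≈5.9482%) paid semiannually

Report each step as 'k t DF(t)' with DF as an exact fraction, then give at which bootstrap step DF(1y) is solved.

step 1 [0.5y] bond c/2=29/800: DF=(126837/125000 − 29/800·(0))/(1+29/800) = 612/625 ≈ 0.979200
step 2 [1y] zero: DF = P = 9587/10000 ≈ 0.958700
step 3 [1.5y] bond c/2=1/160: DF=(1521509/1600000 − 1/160·(0.979200+0.958700))/(1+1/160) = 933/1000 ≈ 0.933000
step 4 [2y] swap r/2=1118/37591: DF=(1 − 1118/37591·(0.979200+0.958700+0.933000))/(1+1118/37591) = 4441/5000 ≈ 0.888200

1 1/2 612/625
2 1 9587/10000
3 3/2 933/1000
4 2 4441/5000
DF(1y) is solved at step 2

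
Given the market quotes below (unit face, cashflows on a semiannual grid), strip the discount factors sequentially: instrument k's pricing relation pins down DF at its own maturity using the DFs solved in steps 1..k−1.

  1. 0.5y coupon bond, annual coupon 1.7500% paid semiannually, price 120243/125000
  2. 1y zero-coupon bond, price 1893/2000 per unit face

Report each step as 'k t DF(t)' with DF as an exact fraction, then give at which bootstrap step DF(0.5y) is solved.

step 1 [0.5y] bond c/2=7/800: DF=(120243/125000 − 7/800·(0))/(1+7/800) = 596/625 ≈ 0.953600
step 2 [1y] zero: DF = P = 1893/2000 ≈ 0.946500

1 1/2 596/625
2 1 1893/2000
DF(0.5y) is solved at step 1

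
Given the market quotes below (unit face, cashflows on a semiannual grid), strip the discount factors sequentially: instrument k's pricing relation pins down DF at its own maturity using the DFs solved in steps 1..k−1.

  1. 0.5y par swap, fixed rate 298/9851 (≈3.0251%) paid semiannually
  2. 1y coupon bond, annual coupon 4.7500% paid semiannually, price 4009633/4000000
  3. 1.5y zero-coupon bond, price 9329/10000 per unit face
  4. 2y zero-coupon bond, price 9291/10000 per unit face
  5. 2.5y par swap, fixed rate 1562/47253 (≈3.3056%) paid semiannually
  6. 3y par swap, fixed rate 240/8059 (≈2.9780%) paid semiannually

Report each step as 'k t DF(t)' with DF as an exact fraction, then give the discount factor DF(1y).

step 1 [0.5y] swap r/2=149/9851: DF=(1 − 149/9851·(0))/(1+149/9851) = 9851/10000 ≈ 0.985100
step 2 [1y] bond c/2=19/800: DF=(4009633/4000000 − 19/800·(0.985100))/(1+19/800) = 9563/10000 ≈ 0.956300
step 3 [1.5y] zero: DF = P = 9329/10000 ≈ 0.932900
step 4 [2y] zero: DF = P = 9291/10000 ≈ 0.929100
step 5 [2.5y] swap r/2=781/47253: DF=(1 − 781/47253·(0.985100+0.956300+0.932900+0.929100))/(1+781/47253) = 9219/10000 ≈ 0.921900
step 6 [3y] swap r/2=120/8059: DF=(1 − 120/8059·(0.985100+0.956300+0.932900+0.929100+0.921900))/(1+120/8059) = 229/250 ≈ 0.916000

1 1/2 9851/10000
2 1 9563/10000
3 3/2 9329/10000
4 2 9291/10000
5 5/2 9219/10000
6 3 229/250
DF(1y) = 9563/10000 ≈ 0.956300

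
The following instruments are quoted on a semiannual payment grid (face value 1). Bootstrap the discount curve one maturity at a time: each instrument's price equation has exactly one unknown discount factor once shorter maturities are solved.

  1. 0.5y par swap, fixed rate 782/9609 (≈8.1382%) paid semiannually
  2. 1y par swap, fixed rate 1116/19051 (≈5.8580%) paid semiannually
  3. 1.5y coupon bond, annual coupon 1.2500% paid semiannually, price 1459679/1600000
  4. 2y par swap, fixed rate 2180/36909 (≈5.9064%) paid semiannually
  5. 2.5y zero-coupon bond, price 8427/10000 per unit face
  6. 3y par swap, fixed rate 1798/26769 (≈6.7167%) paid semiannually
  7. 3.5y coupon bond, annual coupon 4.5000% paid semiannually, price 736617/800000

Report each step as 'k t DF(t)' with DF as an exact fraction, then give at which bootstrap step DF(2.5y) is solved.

1 1/2 9609/10000
2 1 4721/5000
3 3/2 2237/2500
4 2 891/1000
5 5/2 8427/10000
6 3 4101/5000
7 7/2 7827/10000
DF(2.5y) is solved at step 5

step 1 [0.5y] swap r/2=391/9609: DF=(1 − 391/9609·(0))/(1+391/9609) = 9609/10000 ≈ 0.960900
step 2 [1y] swap r/2=558/19051: DF=(1 − 558/19051·(0.960900))/(1+558/19051) = 4721/5000 ≈ 0.944200
step 3 [1.5y] bond c/2=1/160: DF=(1459679/1600000 − 1/160·(0.960900+0.944200))/(1+1/160) = 2237/2500 ≈ 0.894800
step 4 [2y] swap r/2=1090/36909: DF=(1 − 1090/36909·(0.960900+0.944200+0.894800))/(1+1090/36909) = 891/1000 ≈ 0.891000
step 5 [2.5y] zero: DF = P = 8427/10000 ≈ 0.842700
step 6 [3y] swap r/2=899/26769: DF=(1 − 899/26769·(0.960900+0.944200+0.894800+0.891000+0.842700))/(1+899/26769) = 4101/5000 ≈ 0.820200
step 7 [3.5y] bond c/2=9/400: DF=(736617/800000 − 9/400·(0.960900+0.944200+0.894800+0.891000+0.842700+0.820200))/(1+9/400) = 7827/10000 ≈ 0.782700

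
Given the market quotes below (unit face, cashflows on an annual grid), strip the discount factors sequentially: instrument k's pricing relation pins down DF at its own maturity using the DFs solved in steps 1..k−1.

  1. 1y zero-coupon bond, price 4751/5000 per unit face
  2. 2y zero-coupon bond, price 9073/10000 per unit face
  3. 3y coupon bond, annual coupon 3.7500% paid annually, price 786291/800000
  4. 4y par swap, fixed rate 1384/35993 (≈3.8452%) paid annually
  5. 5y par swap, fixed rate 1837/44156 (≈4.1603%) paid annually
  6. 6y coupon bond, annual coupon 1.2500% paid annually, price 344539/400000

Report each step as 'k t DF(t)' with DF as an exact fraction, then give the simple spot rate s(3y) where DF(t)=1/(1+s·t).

step 1 [1y] zero: DF = P = 4751/5000 ≈ 0.950200
step 2 [2y] zero: DF = P = 9073/10000 ≈ 0.907300
step 3 [3y] bond c/1=3/80: DF=(786291/800000 − 3/80·(0.950200+0.907300))/(1+3/80) = 4401/5000 ≈ 0.880200
step 4 [4y] swap r/1=1384/35993: DF=(1 − 1384/35993·(0.950200+0.907300+0.880200))/(1+1384/35993) = 1077/1250 ≈ 0.861600
step 5 [5y] swap r/1=1837/44156: DF=(1 − 1837/44156·(0.950200+0.907300+0.880200+0.861600))/(1+1837/44156) = 8163/10000 ≈ 0.816300
step 6 [6y] bond c/1=1/80: DF=(344539/400000 − 1/80·(0.950200+0.907300+0.880200+0.861600+0.816300))/(1+1/80) = 3981/5000 ≈ 0.796200

1 1 4751/5000
2 2 9073/10000
3 3 4401/5000
4 4 1077/1250
5 5 8163/10000
6 6 3981/5000
s(3y) = (1/(4401/5000) − 1)/(3) = 599/13203 ≈ 4.5368%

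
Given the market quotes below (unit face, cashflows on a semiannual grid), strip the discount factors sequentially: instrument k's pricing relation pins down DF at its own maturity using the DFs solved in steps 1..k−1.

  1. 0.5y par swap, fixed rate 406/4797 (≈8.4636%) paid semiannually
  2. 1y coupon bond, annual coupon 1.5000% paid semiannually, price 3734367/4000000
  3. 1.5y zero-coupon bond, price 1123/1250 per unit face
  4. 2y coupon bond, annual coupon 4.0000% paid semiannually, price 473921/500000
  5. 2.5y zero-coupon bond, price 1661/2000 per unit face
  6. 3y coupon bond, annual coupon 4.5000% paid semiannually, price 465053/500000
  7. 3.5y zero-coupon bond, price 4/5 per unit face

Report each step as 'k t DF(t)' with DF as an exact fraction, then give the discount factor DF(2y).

1 1/2 4797/5000
2 1 1839/2000
3 3/2 1123/1250
4 2 2187/2500
5 5/2 1661/2000
6 3 811/1000
7 7/2 4/5
DF(2y) = 2187/2500 ≈ 0.874800

step 1 [0.5y] swap r/2=203/4797: DF=(1 − 203/4797·(0))/(1+203/4797) = 4797/5000 ≈ 0.959400
step 2 [1y] bond c/2=3/400: DF=(3734367/4000000 − 3/400·(0.959400))/(1+3/400) = 1839/2000 ≈ 0.919500
step 3 [1.5y] zero: DF = P = 1123/1250 ≈ 0.898400
step 4 [2y] bond c/2=1/50: DF=(473921/500000 − 1/50·(0.959400+0.919500+0.898400))/(1+1/50) = 2187/2500 ≈ 0.874800
step 5 [2.5y] zero: DF = P = 1661/2000 ≈ 0.830500
step 6 [3y] bond c/2=9/400: DF=(465053/500000 − 9/400·(0.959400+0.919500+0.898400+0.874800+0.830500))/(1+9/400) = 811/1000 ≈ 0.811000
step 7 [3.5y] zero: DF = P = 4/5 ≈ 0.800000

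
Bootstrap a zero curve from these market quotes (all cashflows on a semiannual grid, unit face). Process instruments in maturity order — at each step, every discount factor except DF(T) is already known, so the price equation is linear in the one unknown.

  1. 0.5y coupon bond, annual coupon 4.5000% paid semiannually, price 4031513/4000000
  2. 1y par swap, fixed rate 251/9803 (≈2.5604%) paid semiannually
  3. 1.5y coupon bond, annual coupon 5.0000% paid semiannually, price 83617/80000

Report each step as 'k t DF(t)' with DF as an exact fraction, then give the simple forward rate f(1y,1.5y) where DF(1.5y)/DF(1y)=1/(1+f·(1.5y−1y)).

step 1 [0.5y] bond c/2=9/400: DF=(4031513/4000000 − 9/400·(0))/(1+9/400) = 9857/10000 ≈ 0.985700
step 2 [1y] swap r/2=251/19606: DF=(1 − 251/19606·(0.985700))/(1+251/19606) = 9749/10000 ≈ 0.974900
step 3 [1.5y] bond c/2=1/40: DF=(83617/80000 − 1/40·(0.985700+0.974900))/(1+1/40) = 9719/10000 ≈ 0.971900

1 1/2 9857/10000
2 1 9749/10000
3 3/2 9719/10000
f(1y,1.5y) = ((9749/10000)/(9719/10000) − 1)/(1/2) = 60/9719 ≈ 0.6173%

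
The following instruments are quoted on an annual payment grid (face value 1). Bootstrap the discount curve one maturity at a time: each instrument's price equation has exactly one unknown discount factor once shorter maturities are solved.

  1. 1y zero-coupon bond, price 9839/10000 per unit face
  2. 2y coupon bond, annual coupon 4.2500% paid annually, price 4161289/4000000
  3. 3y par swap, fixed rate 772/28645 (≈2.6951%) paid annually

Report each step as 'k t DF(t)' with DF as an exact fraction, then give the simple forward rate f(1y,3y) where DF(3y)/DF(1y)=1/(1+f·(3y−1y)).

step 1 [1y] zero: DF = P = 9839/10000 ≈ 0.983900
step 2 [2y] bond c/1=17/400: DF=(4161289/4000000 − 17/400·(0.983900))/(1+17/400) = 4789/5000 ≈ 0.957800
step 3 [3y] swap r/1=772/28645: DF=(1 − 772/28645·(0.983900+0.957800))/(1+772/28645) = 2307/2500 ≈ 0.922800

1 1 9839/10000
2 2 4789/5000
3 3 2307/2500
f(1y,3y) = ((9839/10000)/(2307/2500) − 1)/(2) = 611/18456 ≈ 3.3106%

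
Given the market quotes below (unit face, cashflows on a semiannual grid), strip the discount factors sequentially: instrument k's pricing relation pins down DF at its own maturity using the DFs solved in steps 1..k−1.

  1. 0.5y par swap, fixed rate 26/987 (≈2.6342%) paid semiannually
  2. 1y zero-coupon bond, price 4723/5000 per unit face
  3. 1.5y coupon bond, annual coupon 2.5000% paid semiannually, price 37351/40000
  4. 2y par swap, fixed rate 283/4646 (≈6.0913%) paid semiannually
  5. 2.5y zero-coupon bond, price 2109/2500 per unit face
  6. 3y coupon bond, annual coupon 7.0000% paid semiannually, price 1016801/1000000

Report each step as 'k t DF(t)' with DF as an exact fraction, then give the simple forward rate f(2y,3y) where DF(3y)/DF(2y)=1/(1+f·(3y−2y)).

step 1 [0.5y] swap r/2=13/987: DF=(1 − 13/987·(0))/(1+13/987) = 987/1000 ≈ 0.987000
step 2 [1y] zero: DF = P = 4723/5000 ≈ 0.944600
step 3 [1.5y] bond c/2=1/80: DF=(37351/40000 − 1/80·(0.987000+0.944600))/(1+1/80) = 1123/1250 ≈ 0.898400
step 4 [2y] swap r/2=283/9292: DF=(1 − 283/9292·(0.987000+0.944600+0.898400))/(1+283/9292) = 2217/2500 ≈ 0.886800
step 5 [2.5y] zero: DF = P = 2109/2500 ≈ 0.843600
step 6 [3y] bond c/2=7/200: DF=(1016801/1000000 − 7/200·(0.987000+0.944600+0.898400+0.886800+0.843600))/(1+7/200) = 4141/5000 ≈ 0.828200

1 1/2 987/1000
2 1 4723/5000
3 3/2 1123/1250
4 2 2217/2500
5 5/2 2109/2500
6 3 4141/5000
f(2y,3y) = ((2217/2500)/(4141/5000) − 1)/(1) = 293/4141 ≈ 7.0756%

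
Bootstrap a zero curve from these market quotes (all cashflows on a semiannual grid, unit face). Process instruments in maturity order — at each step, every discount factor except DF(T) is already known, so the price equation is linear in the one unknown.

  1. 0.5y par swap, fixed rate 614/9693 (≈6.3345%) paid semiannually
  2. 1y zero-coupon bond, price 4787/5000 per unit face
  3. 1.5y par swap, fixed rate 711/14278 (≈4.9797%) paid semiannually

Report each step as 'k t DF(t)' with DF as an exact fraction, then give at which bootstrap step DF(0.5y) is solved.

1 1/2 9693/10000
2 1 4787/5000
3 3/2 9289/10000
DF(0.5y) is solved at step 1

step 1 [0.5y] swap r/2=307/9693: DF=(1 − 307/9693·(0))/(1+307/9693) = 9693/10000 ≈ 0.969300
step 2 [1y] zero: DF = P = 4787/5000 ≈ 0.957400
step 3 [1.5y] swap r/2=711/28556: DF=(1 − 711/28556·(0.969300+0.957400))/(1+711/28556) = 9289/10000 ≈ 0.928900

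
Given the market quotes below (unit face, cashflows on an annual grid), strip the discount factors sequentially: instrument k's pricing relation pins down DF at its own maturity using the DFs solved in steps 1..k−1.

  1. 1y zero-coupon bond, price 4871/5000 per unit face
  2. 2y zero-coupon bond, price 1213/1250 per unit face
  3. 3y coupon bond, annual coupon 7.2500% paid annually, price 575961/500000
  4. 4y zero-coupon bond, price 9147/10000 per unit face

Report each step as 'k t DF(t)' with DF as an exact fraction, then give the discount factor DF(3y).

1 1 4871/5000
2 2 1213/1250
3 3 4713/5000
4 4 9147/10000
DF(3y) = 4713/5000 ≈ 0.942600

step 1 [1y] zero: DF = P = 4871/5000 ≈ 0.974200
step 2 [2y] zero: DF = P = 1213/1250 ≈ 0.970400
step 3 [3y] bond c/1=29/400: DF=(575961/500000 − 29/400·(0.974200+0.970400))/(1+29/400) = 4713/5000 ≈ 0.942600
step 4 [4y] zero: DF = P = 9147/10000 ≈ 0.914700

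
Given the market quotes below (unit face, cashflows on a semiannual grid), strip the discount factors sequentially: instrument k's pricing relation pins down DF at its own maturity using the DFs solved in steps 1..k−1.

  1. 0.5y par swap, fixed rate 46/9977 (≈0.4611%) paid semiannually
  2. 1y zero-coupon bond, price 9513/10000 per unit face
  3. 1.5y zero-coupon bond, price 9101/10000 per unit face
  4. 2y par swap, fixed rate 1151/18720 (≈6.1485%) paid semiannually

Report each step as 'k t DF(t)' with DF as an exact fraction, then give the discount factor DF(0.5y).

step 1 [0.5y] swap r/2=23/9977: DF=(1 − 23/9977·(0))/(1+23/9977) = 9977/10000 ≈ 0.997700
step 2 [1y] zero: DF = P = 9513/10000 ≈ 0.951300
step 3 [1.5y] zero: DF = P = 9101/10000 ≈ 0.910100
step 4 [2y] swap r/2=1151/37440: DF=(1 − 1151/37440·(0.997700+0.951300+0.910100))/(1+1151/37440) = 8849/10000 ≈ 0.884900

1 1/2 9977/10000
2 1 9513/10000
3 3/2 9101/10000
4 2 8849/10000
DF(0.5y) = 9977/10000 ≈ 0.997700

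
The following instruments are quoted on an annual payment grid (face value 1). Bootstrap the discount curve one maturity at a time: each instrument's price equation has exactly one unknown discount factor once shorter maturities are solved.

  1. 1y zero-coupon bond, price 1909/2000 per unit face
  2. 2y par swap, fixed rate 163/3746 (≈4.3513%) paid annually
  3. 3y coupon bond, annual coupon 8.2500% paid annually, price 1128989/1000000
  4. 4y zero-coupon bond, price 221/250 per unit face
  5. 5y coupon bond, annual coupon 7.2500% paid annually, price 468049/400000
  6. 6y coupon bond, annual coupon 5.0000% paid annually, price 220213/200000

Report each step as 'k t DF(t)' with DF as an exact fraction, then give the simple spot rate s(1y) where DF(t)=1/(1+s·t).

1 1 1909/2000
2 2 1837/2000
3 3 4501/5000
4 4 221/250
5 5 4219/5000
6 6 8343/10000
s(1y) = (1/(1909/2000) − 1)/(1) = 91/1909 ≈ 4.7669%

step 1 [1y] zero: DF = P = 1909/2000 ≈ 0.954500
step 2 [2y] swap r/1=163/3746: DF=(1 − 163/3746·(0.954500))/(1+163/3746) = 1837/2000 ≈ 0.918500
step 3 [3y] bond c/1=33/400: DF=(1128989/1000000 − 33/400·(0.954500+0.918500))/(1+33/400) = 4501/5000 ≈ 0.900200
step 4 [4y] zero: DF = P = 221/250 ≈ 0.884000
step 5 [5y] bond c/1=29/400: DF=(468049/400000 − 29/400·(0.954500+0.918500+0.900200+0.884000))/(1+29/400) = 4219/5000 ≈ 0.843800
step 6 [6y] bond c/1=1/20: DF=(220213/200000 − 1/20·(0.954500+0.918500+0.900200+0.884000+0.843800))/(1+1/20) = 8343/10000 ≈ 0.834300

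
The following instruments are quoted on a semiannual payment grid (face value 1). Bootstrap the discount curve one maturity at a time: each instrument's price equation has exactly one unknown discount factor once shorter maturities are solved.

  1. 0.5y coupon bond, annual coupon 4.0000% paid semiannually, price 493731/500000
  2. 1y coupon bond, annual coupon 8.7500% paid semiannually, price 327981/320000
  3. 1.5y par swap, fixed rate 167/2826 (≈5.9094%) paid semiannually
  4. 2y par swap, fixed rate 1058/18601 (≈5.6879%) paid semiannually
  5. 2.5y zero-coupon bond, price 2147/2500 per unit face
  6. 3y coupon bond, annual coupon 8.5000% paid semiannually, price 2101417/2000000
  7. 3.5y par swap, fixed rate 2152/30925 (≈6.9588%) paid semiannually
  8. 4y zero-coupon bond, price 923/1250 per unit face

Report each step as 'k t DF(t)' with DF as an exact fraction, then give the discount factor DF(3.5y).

1 1/2 9681/10000
2 1 4707/5000
3 3/2 1833/2000
4 2 4471/5000
5 5/2 2147/2500
6 3 2053/2500
7 7/2 981/1250
8 4 923/1250
DF(3.5y) = 981/1250 ≈ 0.784800

step 1 [0.5y] bond c/2=1/50: DF=(493731/500000 − 1/50·(0))/(1+1/50) = 9681/10000 ≈ 0.968100
step 2 [1y] bond c/2=7/160: DF=(327981/320000 − 7/160·(0.968100))/(1+7/160) = 4707/5000 ≈ 0.941400
step 3 [1.5y] swap r/2=167/5652: DF=(1 − 167/5652·(0.968100+0.941400))/(1+167/5652) = 1833/2000 ≈ 0.916500
step 4 [2y] swap r/2=529/18601: DF=(1 − 529/18601·(0.968100+0.941400+0.916500))/(1+529/18601) = 4471/5000 ≈ 0.894200
step 5 [2.5y] zero: DF = P = 2147/2500 ≈ 0.858800
step 6 [3y] bond c/2=17/400: DF=(2101417/2000000 − 17/400·(0.968100+0.941400+0.916500+0.894200+0.858800))/(1+17/400) = 2053/2500 ≈ 0.821200
step 7 [3.5y] swap r/2=1076/30925: DF=(1 − 1076/30925·(0.968100+0.941400+0.916500+0.894200+0.858800+0.821200))/(1+1076/30925) = 981/1250 ≈ 0.784800
step 8 [4y] zero: DF = P = 923/1250 ≈ 0.738400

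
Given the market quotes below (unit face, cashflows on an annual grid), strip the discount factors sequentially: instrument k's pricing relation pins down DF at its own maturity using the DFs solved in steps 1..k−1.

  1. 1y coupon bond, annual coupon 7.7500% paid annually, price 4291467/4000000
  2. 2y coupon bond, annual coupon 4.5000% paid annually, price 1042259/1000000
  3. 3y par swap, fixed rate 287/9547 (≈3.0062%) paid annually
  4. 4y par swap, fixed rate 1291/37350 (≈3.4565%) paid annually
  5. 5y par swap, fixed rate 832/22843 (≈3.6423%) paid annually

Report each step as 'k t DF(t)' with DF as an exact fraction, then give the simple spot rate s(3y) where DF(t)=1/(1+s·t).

1 1 9957/10000
2 2 1909/2000
3 3 9139/10000
4 4 8709/10000
5 5 521/625
s(3y) = (1/(9139/10000) − 1)/(3) = 287/9139 ≈ 3.1404%

step 1 [1y] bond c/1=31/400: DF=(4291467/4000000 − 31/400·(0))/(1+31/400) = 9957/10000 ≈ 0.995700
step 2 [2y] bond c/1=9/200: DF=(1042259/1000000 − 9/200·(0.995700))/(1+9/200) = 1909/2000 ≈ 0.954500
step 3 [3y] swap r/1=287/9547: DF=(1 − 287/9547·(0.995700+0.954500))/(1+287/9547) = 9139/10000 ≈ 0.913900
step 4 [4y] swap r/1=1291/37350: DF=(1 − 1291/37350·(0.995700+0.954500+0.913900))/(1+1291/37350) = 8709/10000 ≈ 0.870900
step 5 [5y] swap r/1=832/22843: DF=(1 − 832/22843·(0.995700+0.954500+0.913900+0.870900))/(1+832/22843) = 521/625 ≈ 0.833600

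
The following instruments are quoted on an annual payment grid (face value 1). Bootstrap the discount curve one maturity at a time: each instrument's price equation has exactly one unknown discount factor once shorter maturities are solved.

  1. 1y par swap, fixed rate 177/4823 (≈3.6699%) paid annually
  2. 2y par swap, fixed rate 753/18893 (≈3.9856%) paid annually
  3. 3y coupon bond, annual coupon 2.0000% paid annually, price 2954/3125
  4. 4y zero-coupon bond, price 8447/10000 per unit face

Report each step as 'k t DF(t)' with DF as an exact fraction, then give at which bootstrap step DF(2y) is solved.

1 1 4823/5000
2 2 9247/10000
3 3 8897/10000
4 4 8447/10000
DF(2y) is solved at step 2

step 1 [1y] swap r/1=177/4823: DF=(1 − 177/4823·(0))/(1+177/4823) = 4823/5000 ≈ 0.964600
step 2 [2y] swap r/1=753/18893: DF=(1 − 753/18893·(0.964600))/(1+753/18893) = 9247/10000 ≈ 0.924700
step 3 [3y] bond c/1=1/50: DF=(2954/3125 − 1/50·(0.964600+0.924700))/(1+1/50) = 8897/10000 ≈ 0.889700
step 4 [4y] zero: DF = P = 8447/10000 ≈ 0.844700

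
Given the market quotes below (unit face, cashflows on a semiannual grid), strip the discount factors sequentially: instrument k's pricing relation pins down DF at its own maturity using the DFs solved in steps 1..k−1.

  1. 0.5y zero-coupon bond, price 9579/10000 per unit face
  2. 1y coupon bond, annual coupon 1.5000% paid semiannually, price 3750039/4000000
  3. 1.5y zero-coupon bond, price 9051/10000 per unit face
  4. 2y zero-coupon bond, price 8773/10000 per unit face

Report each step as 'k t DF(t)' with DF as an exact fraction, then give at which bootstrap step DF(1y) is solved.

step 1 [0.5y] zero: DF = P = 9579/10000 ≈ 0.957900
step 2 [1y] bond c/2=3/400: DF=(3750039/4000000 − 3/400·(0.957900))/(1+3/400) = 4617/5000 ≈ 0.923400
step 3 [1.5y] zero: DF = P = 9051/10000 ≈ 0.905100
step 4 [2y] zero: DF = P = 8773/10000 ≈ 0.877300

1 1/2 9579/10000
2 1 4617/5000
3 3/2 9051/10000
4 2 8773/10000
DF(1y) is solved at step 2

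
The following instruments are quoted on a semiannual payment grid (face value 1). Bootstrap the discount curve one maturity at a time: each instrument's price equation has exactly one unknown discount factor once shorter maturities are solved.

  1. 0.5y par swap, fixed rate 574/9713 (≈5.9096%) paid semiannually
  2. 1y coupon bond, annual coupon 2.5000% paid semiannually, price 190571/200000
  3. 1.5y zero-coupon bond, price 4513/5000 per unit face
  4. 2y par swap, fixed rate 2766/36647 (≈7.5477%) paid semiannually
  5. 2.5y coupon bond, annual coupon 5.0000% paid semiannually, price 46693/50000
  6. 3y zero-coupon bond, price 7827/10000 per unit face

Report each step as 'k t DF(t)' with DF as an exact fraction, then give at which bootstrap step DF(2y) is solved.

1 1/2 9713/10000
2 1 9291/10000
3 3/2 4513/5000
4 2 8617/10000
5 5/2 8217/10000
6 3 7827/10000
DF(2y) is solved at step 4

step 1 [0.5y] swap r/2=287/9713: DF=(1 − 287/9713·(0))/(1+287/9713) = 9713/10000 ≈ 0.971300
step 2 [1y] bond c/2=1/80: DF=(190571/200000 − 1/80·(0.971300))/(1+1/80) = 9291/10000 ≈ 0.929100
step 3 [1.5y] zero: DF = P = 4513/5000 ≈ 0.902600
step 4 [2y] swap r/2=1383/36647: DF=(1 − 1383/36647·(0.971300+0.929100+0.902600))/(1+1383/36647) = 8617/10000 ≈ 0.861700
step 5 [2.5y] bond c/2=1/40: DF=(46693/50000 − 1/40·(0.971300+0.929100+0.902600+0.861700))/(1+1/40) = 8217/10000 ≈ 0.821700
step 6 [3y] zero: DF = P = 7827/10000 ≈ 0.782700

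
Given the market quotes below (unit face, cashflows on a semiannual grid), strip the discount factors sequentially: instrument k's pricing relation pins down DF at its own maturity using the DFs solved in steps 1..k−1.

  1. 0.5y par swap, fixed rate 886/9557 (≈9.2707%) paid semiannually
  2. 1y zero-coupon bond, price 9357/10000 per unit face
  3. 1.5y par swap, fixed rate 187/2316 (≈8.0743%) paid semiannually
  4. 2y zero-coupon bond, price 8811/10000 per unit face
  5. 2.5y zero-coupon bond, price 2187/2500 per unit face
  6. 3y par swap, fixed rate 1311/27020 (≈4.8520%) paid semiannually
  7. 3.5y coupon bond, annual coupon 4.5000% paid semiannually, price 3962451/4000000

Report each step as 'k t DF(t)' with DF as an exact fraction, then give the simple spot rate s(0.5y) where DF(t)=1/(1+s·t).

1 1/2 9557/10000
2 1 9357/10000
3 3/2 4439/5000
4 2 8811/10000
5 5/2 2187/2500
6 3 8689/10000
7 7/2 8499/10000
s(0.5y) = (1/(9557/10000) − 1)/(1/2) = 886/9557 ≈ 9.2707%

step 1 [0.5y] swap r/2=443/9557: DF=(1 − 443/9557·(0))/(1+443/9557) = 9557/10000 ≈ 0.955700
step 2 [1y] zero: DF = P = 9357/10000 ≈ 0.935700
step 3 [1.5y] swap r/2=187/4632: DF=(1 − 187/4632·(0.955700+0.935700))/(1+187/4632) = 4439/5000 ≈ 0.887800
step 4 [2y] zero: DF = P = 8811/10000 ≈ 0.881100
step 5 [2.5y] zero: DF = P = 2187/2500 ≈ 0.874800
step 6 [3y] swap r/2=1311/54040: DF=(1 − 1311/54040·(0.955700+0.935700+0.887800+0.881100+0.874800))/(1+1311/54040) = 8689/10000 ≈ 0.868900
step 7 [3.5y] bond c/2=9/400: DF=(3962451/4000000 − 9/400·(0.955700+0.935700+0.887800+0.881100+0.874800+0.868900))/(1+9/400) = 8499/10000 ≈ 0.849900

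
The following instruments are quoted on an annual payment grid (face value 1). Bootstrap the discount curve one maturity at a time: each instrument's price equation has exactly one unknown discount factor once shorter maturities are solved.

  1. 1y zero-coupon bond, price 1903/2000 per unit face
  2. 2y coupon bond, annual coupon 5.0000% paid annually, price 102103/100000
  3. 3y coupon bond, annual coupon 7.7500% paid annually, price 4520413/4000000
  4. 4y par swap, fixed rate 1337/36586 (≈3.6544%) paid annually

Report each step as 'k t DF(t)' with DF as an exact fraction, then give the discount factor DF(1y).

step 1 [1y] zero: DF = P = 1903/2000 ≈ 0.951500
step 2 [2y] bond c/1=1/20: DF=(102103/100000 − 1/20·(0.951500))/(1+1/20) = 9271/10000 ≈ 0.927100
step 3 [3y] bond c/1=31/400: DF=(4520413/4000000 − 31/400·(0.951500+0.927100))/(1+31/400) = 9137/10000 ≈ 0.913700
step 4 [4y] swap r/1=1337/36586: DF=(1 − 1337/36586·(0.951500+0.927100+0.913700))/(1+1337/36586) = 8663/10000 ≈ 0.866300

1 1 1903/2000
2 2 9271/10000
3 3 9137/10000
4 4 8663/10000
DF(1y) = 1903/2000 ≈ 0.951500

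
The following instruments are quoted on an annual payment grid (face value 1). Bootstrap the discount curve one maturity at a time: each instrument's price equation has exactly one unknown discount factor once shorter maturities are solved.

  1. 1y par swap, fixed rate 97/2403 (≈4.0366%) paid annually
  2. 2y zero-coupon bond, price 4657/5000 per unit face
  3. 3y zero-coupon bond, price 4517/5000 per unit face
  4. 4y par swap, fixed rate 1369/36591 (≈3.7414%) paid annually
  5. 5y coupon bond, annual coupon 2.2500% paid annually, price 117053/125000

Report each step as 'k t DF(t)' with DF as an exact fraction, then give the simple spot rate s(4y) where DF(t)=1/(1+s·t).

1 1 2403/2500
2 2 4657/5000
3 3 4517/5000
4 4 8631/10000
5 5 8353/10000
s(4y) = (1/(8631/10000) − 1)/(4) = 1369/34524 ≈ 3.9654%

step 1 [1y] swap r/1=97/2403: DF=(1 − 97/2403·(0))/(1+97/2403) = 2403/2500 ≈ 0.961200
step 2 [2y] zero: DF = P = 4657/5000 ≈ 0.931400
step 3 [3y] zero: DF = P = 4517/5000 ≈ 0.903400
step 4 [4y] swap r/1=1369/36591: DF=(1 − 1369/36591·(0.961200+0.931400+0.903400))/(1+1369/36591) = 8631/10000 ≈ 0.863100
step 5 [5y] bond c/1=9/400: DF=(117053/125000 − 9/400·(0.961200+0.931400+0.903400+0.863100))/(1+9/400) = 8353/10000 ≈ 0.835300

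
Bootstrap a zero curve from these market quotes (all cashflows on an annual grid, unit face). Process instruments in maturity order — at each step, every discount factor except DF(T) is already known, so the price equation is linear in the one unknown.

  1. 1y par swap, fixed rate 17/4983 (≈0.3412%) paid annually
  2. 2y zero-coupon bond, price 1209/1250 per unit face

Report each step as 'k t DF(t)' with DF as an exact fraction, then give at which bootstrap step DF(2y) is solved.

step 1 [1y] swap r/1=17/4983: DF=(1 − 17/4983·(0))/(1+17/4983) = 4983/5000 ≈ 0.996600
step 2 [2y] zero: DF = P = 1209/1250 ≈ 0.967200

1 1 4983/5000
2 2 1209/1250
DF(2y) is solved at step 2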